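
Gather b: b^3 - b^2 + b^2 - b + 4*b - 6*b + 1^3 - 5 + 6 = b^3 - 3*b + 2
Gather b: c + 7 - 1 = c + 6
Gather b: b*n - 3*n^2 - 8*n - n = b*n - 3*n^2 - 9*n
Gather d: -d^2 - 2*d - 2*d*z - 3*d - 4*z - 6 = -d^2 + d*(-2*z - 5) - 4*z - 6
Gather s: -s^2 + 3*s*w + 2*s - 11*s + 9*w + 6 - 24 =-s^2 + s*(3*w - 9) + 9*w - 18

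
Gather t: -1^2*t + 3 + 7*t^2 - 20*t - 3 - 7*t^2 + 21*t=0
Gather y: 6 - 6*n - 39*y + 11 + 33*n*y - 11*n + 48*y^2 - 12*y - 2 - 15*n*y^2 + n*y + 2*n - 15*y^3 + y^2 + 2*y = -15*n - 15*y^3 + y^2*(49 - 15*n) + y*(34*n - 49) + 15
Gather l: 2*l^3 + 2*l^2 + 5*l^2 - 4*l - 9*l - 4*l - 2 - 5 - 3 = 2*l^3 + 7*l^2 - 17*l - 10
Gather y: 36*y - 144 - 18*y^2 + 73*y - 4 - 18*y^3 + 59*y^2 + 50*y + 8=-18*y^3 + 41*y^2 + 159*y - 140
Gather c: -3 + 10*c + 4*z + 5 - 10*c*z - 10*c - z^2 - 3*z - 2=-10*c*z - z^2 + z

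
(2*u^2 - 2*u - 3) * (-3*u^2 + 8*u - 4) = -6*u^4 + 22*u^3 - 15*u^2 - 16*u + 12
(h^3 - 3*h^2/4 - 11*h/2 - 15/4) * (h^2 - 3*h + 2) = h^5 - 15*h^4/4 - 5*h^3/4 + 45*h^2/4 + h/4 - 15/2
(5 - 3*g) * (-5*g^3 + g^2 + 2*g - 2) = 15*g^4 - 28*g^3 - g^2 + 16*g - 10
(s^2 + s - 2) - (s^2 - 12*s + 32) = 13*s - 34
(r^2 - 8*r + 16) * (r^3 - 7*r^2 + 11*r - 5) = r^5 - 15*r^4 + 83*r^3 - 205*r^2 + 216*r - 80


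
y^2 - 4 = (y - 2)*(y + 2)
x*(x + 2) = x^2 + 2*x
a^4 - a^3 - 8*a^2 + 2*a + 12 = (a - 3)*(a + 2)*(a - sqrt(2))*(a + sqrt(2))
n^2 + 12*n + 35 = (n + 5)*(n + 7)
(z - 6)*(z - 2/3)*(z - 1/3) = z^3 - 7*z^2 + 56*z/9 - 4/3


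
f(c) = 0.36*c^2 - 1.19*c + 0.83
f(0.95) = 0.02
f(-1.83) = 4.21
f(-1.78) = 4.09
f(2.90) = 0.41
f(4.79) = 3.39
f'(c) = 0.72*c - 1.19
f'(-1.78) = -2.47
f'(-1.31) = -2.13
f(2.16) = -0.06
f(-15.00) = 99.68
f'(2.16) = 0.37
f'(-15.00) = -11.99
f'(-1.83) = -2.51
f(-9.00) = 40.70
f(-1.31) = 3.01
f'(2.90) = 0.90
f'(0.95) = -0.51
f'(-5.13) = -4.88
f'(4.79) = 2.26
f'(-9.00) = -7.67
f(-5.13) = 16.41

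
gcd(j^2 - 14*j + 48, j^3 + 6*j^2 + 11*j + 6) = 1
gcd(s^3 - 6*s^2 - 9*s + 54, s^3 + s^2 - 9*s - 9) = s^2 - 9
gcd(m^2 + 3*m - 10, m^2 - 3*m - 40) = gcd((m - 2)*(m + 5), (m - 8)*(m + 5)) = m + 5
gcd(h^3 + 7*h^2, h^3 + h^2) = h^2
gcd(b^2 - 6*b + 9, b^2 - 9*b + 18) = b - 3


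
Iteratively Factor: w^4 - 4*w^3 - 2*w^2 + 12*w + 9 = (w - 3)*(w^3 - w^2 - 5*w - 3) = (w - 3)*(w + 1)*(w^2 - 2*w - 3) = (w - 3)^2*(w + 1)*(w + 1)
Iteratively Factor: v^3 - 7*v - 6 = (v + 1)*(v^2 - v - 6) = (v - 3)*(v + 1)*(v + 2)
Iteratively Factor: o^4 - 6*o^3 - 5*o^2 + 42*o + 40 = (o + 1)*(o^3 - 7*o^2 + 2*o + 40) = (o - 5)*(o + 1)*(o^2 - 2*o - 8) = (o - 5)*(o - 4)*(o + 1)*(o + 2)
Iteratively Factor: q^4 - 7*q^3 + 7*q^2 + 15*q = (q - 3)*(q^3 - 4*q^2 - 5*q) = q*(q - 3)*(q^2 - 4*q - 5) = q*(q - 5)*(q - 3)*(q + 1)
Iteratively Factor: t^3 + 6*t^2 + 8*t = (t + 2)*(t^2 + 4*t) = t*(t + 2)*(t + 4)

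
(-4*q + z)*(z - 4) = -4*q*z + 16*q + z^2 - 4*z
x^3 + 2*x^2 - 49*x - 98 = (x - 7)*(x + 2)*(x + 7)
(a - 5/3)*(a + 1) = a^2 - 2*a/3 - 5/3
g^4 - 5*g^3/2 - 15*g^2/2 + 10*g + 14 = (g - 7/2)*(g - 2)*(g + 1)*(g + 2)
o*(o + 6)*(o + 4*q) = o^3 + 4*o^2*q + 6*o^2 + 24*o*q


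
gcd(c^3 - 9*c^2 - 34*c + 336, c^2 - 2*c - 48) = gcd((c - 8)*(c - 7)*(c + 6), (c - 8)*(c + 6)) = c^2 - 2*c - 48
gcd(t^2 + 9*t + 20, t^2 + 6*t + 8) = t + 4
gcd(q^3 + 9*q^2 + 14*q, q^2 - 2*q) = q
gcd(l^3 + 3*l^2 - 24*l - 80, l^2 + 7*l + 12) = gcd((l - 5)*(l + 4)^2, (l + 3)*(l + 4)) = l + 4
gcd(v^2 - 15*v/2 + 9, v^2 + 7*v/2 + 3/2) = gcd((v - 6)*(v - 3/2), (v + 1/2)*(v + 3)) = 1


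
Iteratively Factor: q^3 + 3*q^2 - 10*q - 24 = (q - 3)*(q^2 + 6*q + 8) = (q - 3)*(q + 2)*(q + 4)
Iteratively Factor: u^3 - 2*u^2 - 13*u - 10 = (u + 2)*(u^2 - 4*u - 5) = (u + 1)*(u + 2)*(u - 5)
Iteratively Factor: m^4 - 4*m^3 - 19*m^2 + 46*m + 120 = (m - 5)*(m^3 + m^2 - 14*m - 24) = (m - 5)*(m + 3)*(m^2 - 2*m - 8) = (m - 5)*(m - 4)*(m + 3)*(m + 2)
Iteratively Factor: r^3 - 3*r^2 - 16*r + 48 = (r - 4)*(r^2 + r - 12) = (r - 4)*(r - 3)*(r + 4)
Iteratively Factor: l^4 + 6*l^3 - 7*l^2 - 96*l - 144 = (l - 4)*(l^3 + 10*l^2 + 33*l + 36) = (l - 4)*(l + 3)*(l^2 + 7*l + 12) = (l - 4)*(l + 3)*(l + 4)*(l + 3)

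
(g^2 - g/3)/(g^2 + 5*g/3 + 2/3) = g*(3*g - 1)/(3*g^2 + 5*g + 2)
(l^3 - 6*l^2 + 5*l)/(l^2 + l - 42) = l*(l^2 - 6*l + 5)/(l^2 + l - 42)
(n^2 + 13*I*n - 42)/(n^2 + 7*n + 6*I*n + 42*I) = (n + 7*I)/(n + 7)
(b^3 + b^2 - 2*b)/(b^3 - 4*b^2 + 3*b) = (b + 2)/(b - 3)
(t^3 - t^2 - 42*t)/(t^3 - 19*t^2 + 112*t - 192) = t*(t^2 - t - 42)/(t^3 - 19*t^2 + 112*t - 192)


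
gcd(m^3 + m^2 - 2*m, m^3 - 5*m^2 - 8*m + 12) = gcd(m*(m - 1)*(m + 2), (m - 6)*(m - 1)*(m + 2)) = m^2 + m - 2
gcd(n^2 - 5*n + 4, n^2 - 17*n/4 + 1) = n - 4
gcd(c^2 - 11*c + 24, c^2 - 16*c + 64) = c - 8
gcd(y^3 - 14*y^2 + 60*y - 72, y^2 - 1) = 1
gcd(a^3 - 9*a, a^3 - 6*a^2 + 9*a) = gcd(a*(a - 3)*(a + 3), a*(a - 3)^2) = a^2 - 3*a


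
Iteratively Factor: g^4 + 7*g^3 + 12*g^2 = (g + 4)*(g^3 + 3*g^2) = g*(g + 4)*(g^2 + 3*g) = g*(g + 3)*(g + 4)*(g)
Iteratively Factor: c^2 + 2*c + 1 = (c + 1)*(c + 1)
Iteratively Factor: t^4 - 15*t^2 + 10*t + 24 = (t + 4)*(t^3 - 4*t^2 + t + 6) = (t - 3)*(t + 4)*(t^2 - t - 2) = (t - 3)*(t - 2)*(t + 4)*(t + 1)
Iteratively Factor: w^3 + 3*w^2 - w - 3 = (w - 1)*(w^2 + 4*w + 3) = (w - 1)*(w + 1)*(w + 3)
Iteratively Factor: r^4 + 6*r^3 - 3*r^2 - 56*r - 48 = (r + 1)*(r^3 + 5*r^2 - 8*r - 48) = (r + 1)*(r + 4)*(r^2 + r - 12) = (r - 3)*(r + 1)*(r + 4)*(r + 4)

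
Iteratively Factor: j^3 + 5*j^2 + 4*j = (j + 4)*(j^2 + j) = (j + 1)*(j + 4)*(j)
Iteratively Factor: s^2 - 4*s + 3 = (s - 1)*(s - 3)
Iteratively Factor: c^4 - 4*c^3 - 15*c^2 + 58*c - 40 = (c - 1)*(c^3 - 3*c^2 - 18*c + 40) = (c - 2)*(c - 1)*(c^2 - c - 20) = (c - 5)*(c - 2)*(c - 1)*(c + 4)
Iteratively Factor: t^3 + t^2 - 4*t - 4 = (t + 2)*(t^2 - t - 2) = (t + 1)*(t + 2)*(t - 2)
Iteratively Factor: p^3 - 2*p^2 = (p - 2)*(p^2) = p*(p - 2)*(p)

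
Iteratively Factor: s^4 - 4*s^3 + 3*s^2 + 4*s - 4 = (s + 1)*(s^3 - 5*s^2 + 8*s - 4) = (s - 1)*(s + 1)*(s^2 - 4*s + 4) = (s - 2)*(s - 1)*(s + 1)*(s - 2)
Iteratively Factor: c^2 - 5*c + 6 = (c - 2)*(c - 3)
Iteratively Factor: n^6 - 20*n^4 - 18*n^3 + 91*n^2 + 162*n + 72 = (n + 3)*(n^5 - 3*n^4 - 11*n^3 + 15*n^2 + 46*n + 24) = (n - 4)*(n + 3)*(n^4 + n^3 - 7*n^2 - 13*n - 6) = (n - 4)*(n - 3)*(n + 3)*(n^3 + 4*n^2 + 5*n + 2) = (n - 4)*(n - 3)*(n + 1)*(n + 3)*(n^2 + 3*n + 2) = (n - 4)*(n - 3)*(n + 1)*(n + 2)*(n + 3)*(n + 1)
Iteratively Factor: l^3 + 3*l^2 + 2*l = (l)*(l^2 + 3*l + 2) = l*(l + 2)*(l + 1)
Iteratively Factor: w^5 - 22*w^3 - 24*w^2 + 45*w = (w + 3)*(w^4 - 3*w^3 - 13*w^2 + 15*w) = (w + 3)^2*(w^3 - 6*w^2 + 5*w) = (w - 5)*(w + 3)^2*(w^2 - w) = (w - 5)*(w - 1)*(w + 3)^2*(w)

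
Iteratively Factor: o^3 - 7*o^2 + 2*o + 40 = (o - 4)*(o^2 - 3*o - 10) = (o - 4)*(o + 2)*(o - 5)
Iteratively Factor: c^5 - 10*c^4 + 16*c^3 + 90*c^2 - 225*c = (c - 5)*(c^4 - 5*c^3 - 9*c^2 + 45*c) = (c - 5)*(c - 3)*(c^3 - 2*c^2 - 15*c) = (c - 5)^2*(c - 3)*(c^2 + 3*c) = (c - 5)^2*(c - 3)*(c + 3)*(c)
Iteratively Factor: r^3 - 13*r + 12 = (r - 1)*(r^2 + r - 12) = (r - 3)*(r - 1)*(r + 4)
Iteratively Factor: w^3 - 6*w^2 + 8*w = (w - 4)*(w^2 - 2*w) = w*(w - 4)*(w - 2)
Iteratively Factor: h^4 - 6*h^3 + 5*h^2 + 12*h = (h - 3)*(h^3 - 3*h^2 - 4*h) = (h - 3)*(h + 1)*(h^2 - 4*h) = h*(h - 3)*(h + 1)*(h - 4)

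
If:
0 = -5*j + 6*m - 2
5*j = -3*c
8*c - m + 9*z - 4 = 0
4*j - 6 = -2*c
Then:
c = -15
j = 9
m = 47/6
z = 791/54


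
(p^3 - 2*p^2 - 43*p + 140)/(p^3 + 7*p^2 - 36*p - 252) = (p^2 - 9*p + 20)/(p^2 - 36)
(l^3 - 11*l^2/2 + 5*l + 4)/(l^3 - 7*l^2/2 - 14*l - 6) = (l^2 - 6*l + 8)/(l^2 - 4*l - 12)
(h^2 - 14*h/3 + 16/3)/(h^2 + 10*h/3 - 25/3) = (3*h^2 - 14*h + 16)/(3*h^2 + 10*h - 25)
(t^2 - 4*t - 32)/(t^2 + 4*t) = (t - 8)/t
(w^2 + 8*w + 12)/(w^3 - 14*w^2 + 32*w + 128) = (w + 6)/(w^2 - 16*w + 64)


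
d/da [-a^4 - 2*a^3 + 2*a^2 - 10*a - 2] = -4*a^3 - 6*a^2 + 4*a - 10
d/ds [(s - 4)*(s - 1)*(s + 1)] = 3*s^2 - 8*s - 1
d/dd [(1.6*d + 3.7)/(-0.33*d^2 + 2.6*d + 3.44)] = (0.528*d^2 + 2.442*d - 4.116)/(0.1089*d^4 - 1.716*d^3 + 4.4896*d^2 + 17.888*d + 11.8336)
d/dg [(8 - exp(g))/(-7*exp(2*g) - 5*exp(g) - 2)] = (-(exp(g) - 8)*(14*exp(g) + 5) + 7*exp(2*g) + 5*exp(g) + 2)*exp(g)/(7*exp(2*g) + 5*exp(g) + 2)^2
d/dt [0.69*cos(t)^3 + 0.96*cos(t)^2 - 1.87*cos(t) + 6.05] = (-2.07*cos(t)^2 - 1.92*cos(t) + 1.87)*sin(t)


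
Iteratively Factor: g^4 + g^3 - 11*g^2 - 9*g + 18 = (g - 3)*(g^3 + 4*g^2 + g - 6) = (g - 3)*(g + 3)*(g^2 + g - 2) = (g - 3)*(g - 1)*(g + 3)*(g + 2)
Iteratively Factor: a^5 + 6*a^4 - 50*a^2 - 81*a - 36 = (a + 1)*(a^4 + 5*a^3 - 5*a^2 - 45*a - 36) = (a + 1)*(a + 4)*(a^3 + a^2 - 9*a - 9) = (a + 1)*(a + 3)*(a + 4)*(a^2 - 2*a - 3) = (a - 3)*(a + 1)*(a + 3)*(a + 4)*(a + 1)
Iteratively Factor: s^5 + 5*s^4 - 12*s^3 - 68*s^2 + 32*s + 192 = (s + 4)*(s^4 + s^3 - 16*s^2 - 4*s + 48) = (s + 2)*(s + 4)*(s^3 - s^2 - 14*s + 24) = (s - 2)*(s + 2)*(s + 4)*(s^2 + s - 12) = (s - 3)*(s - 2)*(s + 2)*(s + 4)*(s + 4)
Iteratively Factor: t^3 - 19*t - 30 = (t + 2)*(t^2 - 2*t - 15) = (t - 5)*(t + 2)*(t + 3)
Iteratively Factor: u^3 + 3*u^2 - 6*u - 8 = (u - 2)*(u^2 + 5*u + 4) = (u - 2)*(u + 4)*(u + 1)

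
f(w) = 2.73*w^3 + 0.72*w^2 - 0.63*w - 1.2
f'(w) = 8.19*w^2 + 1.44*w - 0.63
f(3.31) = 103.61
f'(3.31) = 93.87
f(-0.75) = -1.47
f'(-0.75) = 2.90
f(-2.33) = -30.36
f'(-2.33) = 40.48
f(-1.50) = -7.85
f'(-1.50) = 15.64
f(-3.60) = -116.97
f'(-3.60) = 100.33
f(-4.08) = -172.06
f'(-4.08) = 129.83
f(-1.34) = -5.63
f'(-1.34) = 12.15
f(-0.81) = -1.67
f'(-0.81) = 3.58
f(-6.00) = -561.18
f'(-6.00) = 285.57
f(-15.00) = -9043.50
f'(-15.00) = 1820.52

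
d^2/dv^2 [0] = 0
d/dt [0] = 0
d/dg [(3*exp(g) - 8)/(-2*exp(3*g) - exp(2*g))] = (12*exp(2*g) - 45*exp(g) - 16)*exp(-2*g)/(4*exp(2*g) + 4*exp(g) + 1)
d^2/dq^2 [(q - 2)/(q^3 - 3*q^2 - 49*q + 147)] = 2*((q - 2)*(-3*q^2 + 6*q + 49)^2 + (-3*q^2 + 6*q - 3*(q - 2)*(q - 1) + 49)*(q^3 - 3*q^2 - 49*q + 147))/(q^3 - 3*q^2 - 49*q + 147)^3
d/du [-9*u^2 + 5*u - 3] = 5 - 18*u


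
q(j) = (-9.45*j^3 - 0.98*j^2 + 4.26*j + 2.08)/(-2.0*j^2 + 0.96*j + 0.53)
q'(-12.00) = 4.72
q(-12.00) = -53.98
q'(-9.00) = 4.72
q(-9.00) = -39.82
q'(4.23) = 4.70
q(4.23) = 22.85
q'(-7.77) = 4.72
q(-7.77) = -34.01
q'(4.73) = 4.71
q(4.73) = 25.20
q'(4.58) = 4.71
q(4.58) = 24.49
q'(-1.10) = 4.04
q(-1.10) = -2.98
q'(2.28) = 4.65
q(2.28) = 13.72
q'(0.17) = 3.00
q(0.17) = 4.30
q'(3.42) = 4.69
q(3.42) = 19.04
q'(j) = (4.0*j - 0.96)*(-9.45*j^3 - 0.98*j^2 + 4.26*j + 2.08)/(-2.0*j^2 + 0.96*j + 0.53)^2 + (-28.35*j^2 - 1.96*j + 4.26)/(-2.0*j^2 + 0.96*j + 0.53)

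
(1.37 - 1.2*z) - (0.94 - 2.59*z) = 1.39*z + 0.43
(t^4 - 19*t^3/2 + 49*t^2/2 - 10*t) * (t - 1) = t^5 - 21*t^4/2 + 34*t^3 - 69*t^2/2 + 10*t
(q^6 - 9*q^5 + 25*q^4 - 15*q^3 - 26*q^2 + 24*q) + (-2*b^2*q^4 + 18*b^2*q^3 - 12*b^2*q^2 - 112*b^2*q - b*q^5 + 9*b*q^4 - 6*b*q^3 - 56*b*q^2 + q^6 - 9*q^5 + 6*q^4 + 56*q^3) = -2*b^2*q^4 + 18*b^2*q^3 - 12*b^2*q^2 - 112*b^2*q - b*q^5 + 9*b*q^4 - 6*b*q^3 - 56*b*q^2 + 2*q^6 - 18*q^5 + 31*q^4 + 41*q^3 - 26*q^2 + 24*q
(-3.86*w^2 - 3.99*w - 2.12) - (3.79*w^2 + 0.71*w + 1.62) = -7.65*w^2 - 4.7*w - 3.74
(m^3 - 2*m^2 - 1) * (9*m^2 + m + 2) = 9*m^5 - 17*m^4 - 13*m^2 - m - 2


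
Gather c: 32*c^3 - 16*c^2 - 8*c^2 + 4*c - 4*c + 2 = 32*c^3 - 24*c^2 + 2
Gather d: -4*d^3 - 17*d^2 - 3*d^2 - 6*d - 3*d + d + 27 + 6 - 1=-4*d^3 - 20*d^2 - 8*d + 32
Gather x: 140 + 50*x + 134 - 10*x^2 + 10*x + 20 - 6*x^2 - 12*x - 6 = -16*x^2 + 48*x + 288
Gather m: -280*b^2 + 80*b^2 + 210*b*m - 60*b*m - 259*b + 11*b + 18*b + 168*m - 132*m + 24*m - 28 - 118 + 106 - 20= -200*b^2 - 230*b + m*(150*b + 60) - 60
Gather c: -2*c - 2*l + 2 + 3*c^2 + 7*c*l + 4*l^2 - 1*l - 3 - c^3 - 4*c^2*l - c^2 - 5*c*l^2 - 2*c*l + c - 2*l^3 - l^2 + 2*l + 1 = -c^3 + c^2*(2 - 4*l) + c*(-5*l^2 + 5*l - 1) - 2*l^3 + 3*l^2 - l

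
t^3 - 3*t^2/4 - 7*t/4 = t*(t - 7/4)*(t + 1)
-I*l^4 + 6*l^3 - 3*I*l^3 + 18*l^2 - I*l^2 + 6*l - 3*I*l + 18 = (l + 3)*(l - I)*(l + 6*I)*(-I*l + 1)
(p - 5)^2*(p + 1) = p^3 - 9*p^2 + 15*p + 25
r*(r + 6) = r^2 + 6*r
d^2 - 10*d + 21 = (d - 7)*(d - 3)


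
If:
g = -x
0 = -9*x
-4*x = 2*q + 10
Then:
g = 0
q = -5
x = 0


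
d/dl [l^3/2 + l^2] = l*(3*l + 4)/2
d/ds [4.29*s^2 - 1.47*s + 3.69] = 8.58*s - 1.47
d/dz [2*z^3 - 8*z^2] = 2*z*(3*z - 8)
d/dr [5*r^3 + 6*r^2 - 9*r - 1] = 15*r^2 + 12*r - 9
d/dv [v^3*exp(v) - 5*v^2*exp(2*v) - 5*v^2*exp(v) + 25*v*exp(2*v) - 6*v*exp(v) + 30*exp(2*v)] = (v^3 - 10*v^2*exp(v) - 2*v^2 + 40*v*exp(v) - 16*v + 85*exp(v) - 6)*exp(v)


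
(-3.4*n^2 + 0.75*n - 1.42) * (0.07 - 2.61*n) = 8.874*n^3 - 2.1955*n^2 + 3.7587*n - 0.0994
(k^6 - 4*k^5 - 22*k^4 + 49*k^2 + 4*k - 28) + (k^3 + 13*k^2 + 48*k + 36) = k^6 - 4*k^5 - 22*k^4 + k^3 + 62*k^2 + 52*k + 8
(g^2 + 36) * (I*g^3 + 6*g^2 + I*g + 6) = I*g^5 + 6*g^4 + 37*I*g^3 + 222*g^2 + 36*I*g + 216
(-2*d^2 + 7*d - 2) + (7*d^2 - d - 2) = 5*d^2 + 6*d - 4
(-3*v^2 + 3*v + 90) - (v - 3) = -3*v^2 + 2*v + 93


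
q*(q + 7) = q^2 + 7*q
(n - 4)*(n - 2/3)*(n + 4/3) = n^3 - 10*n^2/3 - 32*n/9 + 32/9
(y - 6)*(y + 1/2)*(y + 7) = y^3 + 3*y^2/2 - 83*y/2 - 21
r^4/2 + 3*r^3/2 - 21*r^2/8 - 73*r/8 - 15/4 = (r/2 + 1)*(r - 5/2)*(r + 1/2)*(r + 3)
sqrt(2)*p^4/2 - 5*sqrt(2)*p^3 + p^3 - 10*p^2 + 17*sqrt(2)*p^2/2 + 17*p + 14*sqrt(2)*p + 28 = (p/2 + sqrt(2)/2)*(p - 7)*(p - 4)*(sqrt(2)*p + sqrt(2))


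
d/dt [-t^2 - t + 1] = -2*t - 1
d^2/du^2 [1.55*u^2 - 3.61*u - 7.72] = 3.10000000000000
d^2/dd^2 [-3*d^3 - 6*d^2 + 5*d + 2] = -18*d - 12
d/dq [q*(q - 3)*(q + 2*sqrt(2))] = 3*q^2 - 6*q + 4*sqrt(2)*q - 6*sqrt(2)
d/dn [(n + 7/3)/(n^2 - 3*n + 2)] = (-n^2 - 14*n/3 + 9)/(n^4 - 6*n^3 + 13*n^2 - 12*n + 4)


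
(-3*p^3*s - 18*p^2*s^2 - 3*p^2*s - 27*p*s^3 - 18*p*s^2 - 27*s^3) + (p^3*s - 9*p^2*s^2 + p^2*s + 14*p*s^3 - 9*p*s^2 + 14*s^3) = -2*p^3*s - 27*p^2*s^2 - 2*p^2*s - 13*p*s^3 - 27*p*s^2 - 13*s^3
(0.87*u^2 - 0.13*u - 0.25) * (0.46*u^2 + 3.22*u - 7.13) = 0.4002*u^4 + 2.7416*u^3 - 6.7367*u^2 + 0.1219*u + 1.7825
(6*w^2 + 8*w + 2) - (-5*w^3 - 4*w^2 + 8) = 5*w^3 + 10*w^2 + 8*w - 6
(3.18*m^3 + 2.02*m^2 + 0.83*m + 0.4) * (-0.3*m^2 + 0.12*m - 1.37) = -0.954*m^5 - 0.2244*m^4 - 4.3632*m^3 - 2.7878*m^2 - 1.0891*m - 0.548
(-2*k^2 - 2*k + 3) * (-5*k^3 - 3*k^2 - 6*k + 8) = 10*k^5 + 16*k^4 + 3*k^3 - 13*k^2 - 34*k + 24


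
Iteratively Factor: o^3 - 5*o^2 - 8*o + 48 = (o - 4)*(o^2 - o - 12) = (o - 4)*(o + 3)*(o - 4)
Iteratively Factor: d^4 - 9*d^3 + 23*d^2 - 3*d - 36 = (d - 4)*(d^3 - 5*d^2 + 3*d + 9) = (d - 4)*(d - 3)*(d^2 - 2*d - 3) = (d - 4)*(d - 3)^2*(d + 1)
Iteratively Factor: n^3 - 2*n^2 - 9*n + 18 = (n - 2)*(n^2 - 9) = (n - 3)*(n - 2)*(n + 3)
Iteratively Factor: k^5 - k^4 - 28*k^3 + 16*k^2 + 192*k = (k + 3)*(k^4 - 4*k^3 - 16*k^2 + 64*k) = (k + 3)*(k + 4)*(k^3 - 8*k^2 + 16*k) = (k - 4)*(k + 3)*(k + 4)*(k^2 - 4*k) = (k - 4)^2*(k + 3)*(k + 4)*(k)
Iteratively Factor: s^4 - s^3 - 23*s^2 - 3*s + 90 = (s - 5)*(s^3 + 4*s^2 - 3*s - 18) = (s - 5)*(s + 3)*(s^2 + s - 6) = (s - 5)*(s + 3)^2*(s - 2)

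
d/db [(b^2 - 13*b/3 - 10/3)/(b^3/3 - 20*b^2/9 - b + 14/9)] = 3*(-9*b^4 + 78*b^3 - 197*b^2 - 316*b - 272)/(9*b^6 - 120*b^5 + 346*b^4 + 444*b^3 - 479*b^2 - 252*b + 196)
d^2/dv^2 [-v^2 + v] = -2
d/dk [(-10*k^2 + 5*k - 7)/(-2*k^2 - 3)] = (10*k^2 + 32*k - 15)/(4*k^4 + 12*k^2 + 9)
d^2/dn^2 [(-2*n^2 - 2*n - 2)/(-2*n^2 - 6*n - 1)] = 4*(-8*n^3 + 6*n^2 + 30*n + 29)/(8*n^6 + 72*n^5 + 228*n^4 + 288*n^3 + 114*n^2 + 18*n + 1)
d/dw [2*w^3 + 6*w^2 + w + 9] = 6*w^2 + 12*w + 1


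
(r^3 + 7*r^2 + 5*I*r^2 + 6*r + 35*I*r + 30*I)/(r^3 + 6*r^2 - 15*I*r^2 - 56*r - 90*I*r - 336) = (r^2 + r*(1 + 5*I) + 5*I)/(r^2 - 15*I*r - 56)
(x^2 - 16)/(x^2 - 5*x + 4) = (x + 4)/(x - 1)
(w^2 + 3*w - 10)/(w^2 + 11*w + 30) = (w - 2)/(w + 6)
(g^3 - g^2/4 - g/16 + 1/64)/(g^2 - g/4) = g - 1/(16*g)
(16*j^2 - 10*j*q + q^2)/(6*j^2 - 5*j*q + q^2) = (-8*j + q)/(-3*j + q)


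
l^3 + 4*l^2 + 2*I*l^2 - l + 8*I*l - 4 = (l + 4)*(l + I)^2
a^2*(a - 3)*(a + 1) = a^4 - 2*a^3 - 3*a^2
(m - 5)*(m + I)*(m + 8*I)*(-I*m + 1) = -I*m^4 + 10*m^3 + 5*I*m^3 - 50*m^2 + 17*I*m^2 - 8*m - 85*I*m + 40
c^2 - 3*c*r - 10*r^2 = (c - 5*r)*(c + 2*r)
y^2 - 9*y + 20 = (y - 5)*(y - 4)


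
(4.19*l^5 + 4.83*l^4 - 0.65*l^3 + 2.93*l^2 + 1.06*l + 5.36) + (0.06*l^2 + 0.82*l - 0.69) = 4.19*l^5 + 4.83*l^4 - 0.65*l^3 + 2.99*l^2 + 1.88*l + 4.67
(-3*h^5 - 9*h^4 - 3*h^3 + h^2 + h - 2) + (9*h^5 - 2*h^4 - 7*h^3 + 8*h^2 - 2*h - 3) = 6*h^5 - 11*h^4 - 10*h^3 + 9*h^2 - h - 5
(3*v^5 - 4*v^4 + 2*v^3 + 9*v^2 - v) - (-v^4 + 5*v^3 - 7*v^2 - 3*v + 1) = 3*v^5 - 3*v^4 - 3*v^3 + 16*v^2 + 2*v - 1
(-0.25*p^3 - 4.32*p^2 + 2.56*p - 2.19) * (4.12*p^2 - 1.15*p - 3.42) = -1.03*p^5 - 17.5109*p^4 + 16.3702*p^3 + 2.8076*p^2 - 6.2367*p + 7.4898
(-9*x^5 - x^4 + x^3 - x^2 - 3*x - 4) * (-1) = 9*x^5 + x^4 - x^3 + x^2 + 3*x + 4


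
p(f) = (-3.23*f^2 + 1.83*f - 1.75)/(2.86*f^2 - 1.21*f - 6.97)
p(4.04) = -1.35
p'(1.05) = 1.60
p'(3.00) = 0.60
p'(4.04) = 0.15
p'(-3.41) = -0.24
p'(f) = (1.21 - 5.72*f)*(-3.23*f^2 + 1.83*f - 1.75)/(2.86*f^2 - 1.21*f - 6.97)^2 + (1.83 - 6.46*f)/(2.86*f^2 - 1.21*f - 6.97)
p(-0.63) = 0.83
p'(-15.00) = -0.00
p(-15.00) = -1.15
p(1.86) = -14.13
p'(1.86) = 182.59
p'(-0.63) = -1.95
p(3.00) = -1.67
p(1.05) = 0.67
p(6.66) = -1.19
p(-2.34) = -2.06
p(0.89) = 0.46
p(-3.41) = -1.50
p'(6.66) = 0.02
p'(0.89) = 0.99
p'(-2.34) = -1.14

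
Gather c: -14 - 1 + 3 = -12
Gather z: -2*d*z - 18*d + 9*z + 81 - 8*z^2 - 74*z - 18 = -18*d - 8*z^2 + z*(-2*d - 65) + 63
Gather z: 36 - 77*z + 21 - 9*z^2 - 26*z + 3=-9*z^2 - 103*z + 60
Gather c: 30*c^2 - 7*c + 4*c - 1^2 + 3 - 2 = 30*c^2 - 3*c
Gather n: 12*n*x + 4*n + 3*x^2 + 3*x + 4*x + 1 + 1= n*(12*x + 4) + 3*x^2 + 7*x + 2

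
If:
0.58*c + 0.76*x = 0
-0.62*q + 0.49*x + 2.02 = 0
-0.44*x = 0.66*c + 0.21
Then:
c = -0.65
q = 3.65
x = 0.49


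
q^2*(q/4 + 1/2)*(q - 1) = q^4/4 + q^3/4 - q^2/2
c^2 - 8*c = c*(c - 8)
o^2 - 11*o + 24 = (o - 8)*(o - 3)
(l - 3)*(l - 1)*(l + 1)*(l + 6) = l^4 + 3*l^3 - 19*l^2 - 3*l + 18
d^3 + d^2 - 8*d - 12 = (d - 3)*(d + 2)^2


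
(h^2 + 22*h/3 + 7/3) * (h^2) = h^4 + 22*h^3/3 + 7*h^2/3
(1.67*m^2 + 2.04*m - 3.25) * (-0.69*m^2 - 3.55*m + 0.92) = -1.1523*m^4 - 7.3361*m^3 - 3.4631*m^2 + 13.4143*m - 2.99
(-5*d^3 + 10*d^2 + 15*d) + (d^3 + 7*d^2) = -4*d^3 + 17*d^2 + 15*d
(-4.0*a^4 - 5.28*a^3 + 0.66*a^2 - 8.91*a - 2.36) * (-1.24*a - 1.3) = 4.96*a^5 + 11.7472*a^4 + 6.0456*a^3 + 10.1904*a^2 + 14.5094*a + 3.068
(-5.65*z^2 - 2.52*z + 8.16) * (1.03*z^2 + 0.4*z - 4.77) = -5.8195*z^4 - 4.8556*z^3 + 34.3473*z^2 + 15.2844*z - 38.9232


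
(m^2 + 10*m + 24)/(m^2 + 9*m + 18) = (m + 4)/(m + 3)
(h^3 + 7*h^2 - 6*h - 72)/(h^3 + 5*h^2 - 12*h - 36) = (h + 4)/(h + 2)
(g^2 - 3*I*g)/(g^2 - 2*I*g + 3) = g/(g + I)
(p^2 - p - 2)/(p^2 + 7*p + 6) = (p - 2)/(p + 6)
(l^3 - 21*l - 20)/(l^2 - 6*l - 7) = (l^2 - l - 20)/(l - 7)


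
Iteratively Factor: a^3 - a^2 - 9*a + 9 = (a - 1)*(a^2 - 9) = (a - 3)*(a - 1)*(a + 3)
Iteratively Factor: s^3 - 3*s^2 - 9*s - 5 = (s - 5)*(s^2 + 2*s + 1) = (s - 5)*(s + 1)*(s + 1)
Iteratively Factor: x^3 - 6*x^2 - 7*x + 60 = (x + 3)*(x^2 - 9*x + 20) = (x - 4)*(x + 3)*(x - 5)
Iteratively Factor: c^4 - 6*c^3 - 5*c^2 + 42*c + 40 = (c + 1)*(c^3 - 7*c^2 + 2*c + 40) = (c - 5)*(c + 1)*(c^2 - 2*c - 8) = (c - 5)*(c - 4)*(c + 1)*(c + 2)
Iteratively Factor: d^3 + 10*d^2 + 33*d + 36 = (d + 3)*(d^2 + 7*d + 12) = (d + 3)^2*(d + 4)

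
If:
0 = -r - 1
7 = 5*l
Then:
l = 7/5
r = -1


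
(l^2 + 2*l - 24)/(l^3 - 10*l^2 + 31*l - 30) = (l^2 + 2*l - 24)/(l^3 - 10*l^2 + 31*l - 30)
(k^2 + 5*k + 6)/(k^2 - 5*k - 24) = (k + 2)/(k - 8)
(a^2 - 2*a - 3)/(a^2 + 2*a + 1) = (a - 3)/(a + 1)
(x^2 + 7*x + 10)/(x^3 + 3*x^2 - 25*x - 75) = (x + 2)/(x^2 - 2*x - 15)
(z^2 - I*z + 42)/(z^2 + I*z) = (z^2 - I*z + 42)/(z*(z + I))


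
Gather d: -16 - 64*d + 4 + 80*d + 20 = 16*d + 8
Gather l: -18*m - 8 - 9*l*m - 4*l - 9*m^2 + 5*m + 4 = l*(-9*m - 4) - 9*m^2 - 13*m - 4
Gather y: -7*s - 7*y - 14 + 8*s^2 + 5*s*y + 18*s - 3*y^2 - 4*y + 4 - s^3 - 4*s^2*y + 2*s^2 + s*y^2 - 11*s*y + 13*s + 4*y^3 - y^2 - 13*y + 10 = -s^3 + 10*s^2 + 24*s + 4*y^3 + y^2*(s - 4) + y*(-4*s^2 - 6*s - 24)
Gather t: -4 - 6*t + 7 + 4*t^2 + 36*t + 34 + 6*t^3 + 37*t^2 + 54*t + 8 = 6*t^3 + 41*t^2 + 84*t + 45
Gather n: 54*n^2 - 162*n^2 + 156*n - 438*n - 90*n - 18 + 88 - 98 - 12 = -108*n^2 - 372*n - 40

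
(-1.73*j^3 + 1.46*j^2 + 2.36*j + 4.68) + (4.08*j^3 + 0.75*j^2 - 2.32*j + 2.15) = 2.35*j^3 + 2.21*j^2 + 0.04*j + 6.83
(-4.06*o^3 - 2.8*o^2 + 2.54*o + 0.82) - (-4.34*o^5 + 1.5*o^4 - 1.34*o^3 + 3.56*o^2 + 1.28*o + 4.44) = 4.34*o^5 - 1.5*o^4 - 2.72*o^3 - 6.36*o^2 + 1.26*o - 3.62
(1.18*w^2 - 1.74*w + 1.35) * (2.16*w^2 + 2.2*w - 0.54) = 2.5488*w^4 - 1.1624*w^3 - 1.5492*w^2 + 3.9096*w - 0.729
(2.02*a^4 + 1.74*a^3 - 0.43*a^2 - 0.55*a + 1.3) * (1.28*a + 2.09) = 2.5856*a^5 + 6.449*a^4 + 3.0862*a^3 - 1.6027*a^2 + 0.5145*a + 2.717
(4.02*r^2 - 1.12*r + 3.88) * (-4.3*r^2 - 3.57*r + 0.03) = -17.286*r^4 - 9.5354*r^3 - 12.565*r^2 - 13.8852*r + 0.1164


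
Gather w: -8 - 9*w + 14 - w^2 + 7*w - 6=-w^2 - 2*w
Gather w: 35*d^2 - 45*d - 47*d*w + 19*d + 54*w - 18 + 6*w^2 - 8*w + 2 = 35*d^2 - 26*d + 6*w^2 + w*(46 - 47*d) - 16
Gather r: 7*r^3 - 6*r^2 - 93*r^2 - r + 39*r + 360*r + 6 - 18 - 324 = 7*r^3 - 99*r^2 + 398*r - 336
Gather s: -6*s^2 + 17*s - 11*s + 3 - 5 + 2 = -6*s^2 + 6*s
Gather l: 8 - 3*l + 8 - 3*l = 16 - 6*l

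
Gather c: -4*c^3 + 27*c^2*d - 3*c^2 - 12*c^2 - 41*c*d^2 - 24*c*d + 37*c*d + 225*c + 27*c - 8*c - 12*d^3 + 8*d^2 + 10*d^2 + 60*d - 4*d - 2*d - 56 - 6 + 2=-4*c^3 + c^2*(27*d - 15) + c*(-41*d^2 + 13*d + 244) - 12*d^3 + 18*d^2 + 54*d - 60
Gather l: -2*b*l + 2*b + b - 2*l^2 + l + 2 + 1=3*b - 2*l^2 + l*(1 - 2*b) + 3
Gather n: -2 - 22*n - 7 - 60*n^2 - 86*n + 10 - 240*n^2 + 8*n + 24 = -300*n^2 - 100*n + 25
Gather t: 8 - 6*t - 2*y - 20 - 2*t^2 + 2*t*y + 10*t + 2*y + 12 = -2*t^2 + t*(2*y + 4)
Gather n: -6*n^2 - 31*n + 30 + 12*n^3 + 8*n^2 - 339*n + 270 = 12*n^3 + 2*n^2 - 370*n + 300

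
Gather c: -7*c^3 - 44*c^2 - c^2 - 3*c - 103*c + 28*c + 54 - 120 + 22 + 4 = -7*c^3 - 45*c^2 - 78*c - 40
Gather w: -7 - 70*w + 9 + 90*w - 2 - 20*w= 0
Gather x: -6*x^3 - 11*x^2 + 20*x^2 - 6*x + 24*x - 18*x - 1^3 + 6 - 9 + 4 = -6*x^3 + 9*x^2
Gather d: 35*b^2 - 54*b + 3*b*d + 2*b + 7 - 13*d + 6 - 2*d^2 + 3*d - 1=35*b^2 - 52*b - 2*d^2 + d*(3*b - 10) + 12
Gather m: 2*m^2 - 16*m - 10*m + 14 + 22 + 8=2*m^2 - 26*m + 44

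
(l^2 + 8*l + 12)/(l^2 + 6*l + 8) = (l + 6)/(l + 4)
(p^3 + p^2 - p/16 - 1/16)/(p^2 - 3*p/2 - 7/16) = (4*p^2 + 3*p - 1)/(4*p - 7)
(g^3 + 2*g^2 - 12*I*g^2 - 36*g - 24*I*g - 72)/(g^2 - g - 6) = (g^2 - 12*I*g - 36)/(g - 3)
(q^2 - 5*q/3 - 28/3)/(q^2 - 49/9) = 3*(q - 4)/(3*q - 7)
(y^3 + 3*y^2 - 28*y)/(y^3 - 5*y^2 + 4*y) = (y + 7)/(y - 1)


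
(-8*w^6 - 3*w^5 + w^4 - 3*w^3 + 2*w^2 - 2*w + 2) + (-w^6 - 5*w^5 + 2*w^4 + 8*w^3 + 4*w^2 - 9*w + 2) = -9*w^6 - 8*w^5 + 3*w^4 + 5*w^3 + 6*w^2 - 11*w + 4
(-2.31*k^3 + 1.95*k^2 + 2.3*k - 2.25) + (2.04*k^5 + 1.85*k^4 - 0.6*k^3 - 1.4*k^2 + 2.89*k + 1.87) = 2.04*k^5 + 1.85*k^4 - 2.91*k^3 + 0.55*k^2 + 5.19*k - 0.38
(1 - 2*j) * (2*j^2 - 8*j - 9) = -4*j^3 + 18*j^2 + 10*j - 9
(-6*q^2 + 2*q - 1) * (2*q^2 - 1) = -12*q^4 + 4*q^3 + 4*q^2 - 2*q + 1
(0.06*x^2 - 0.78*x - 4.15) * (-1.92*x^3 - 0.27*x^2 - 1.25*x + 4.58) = -0.1152*x^5 + 1.4814*x^4 + 8.1036*x^3 + 2.3703*x^2 + 1.6151*x - 19.007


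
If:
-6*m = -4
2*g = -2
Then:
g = -1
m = 2/3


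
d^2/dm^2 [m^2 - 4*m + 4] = 2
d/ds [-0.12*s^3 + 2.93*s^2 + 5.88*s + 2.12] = -0.36*s^2 + 5.86*s + 5.88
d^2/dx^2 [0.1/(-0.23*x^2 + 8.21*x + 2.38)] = (-0.01058*x^2 + 0.37766*x + 0.1*(0.46*x - 8.21)*(0.92*x - 16.42) + 0.10948)/(-0.23*x^2 + 8.21*x + 2.38)^3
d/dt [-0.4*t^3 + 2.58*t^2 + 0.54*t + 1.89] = -1.2*t^2 + 5.16*t + 0.54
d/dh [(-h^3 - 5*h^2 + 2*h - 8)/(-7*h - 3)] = 2*(7*h^3 + 22*h^2 + 15*h - 31)/(49*h^2 + 42*h + 9)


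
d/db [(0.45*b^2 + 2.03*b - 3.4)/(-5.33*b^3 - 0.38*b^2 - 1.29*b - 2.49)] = (2.3985*b^4 + 21.6398*b^3 - 54.1751*b^2 - 4.825*b - 9.4407)/(28.4089*b^6 + 4.0508*b^5 + 13.8958*b^4 + 27.5238*b^3 + 3.5565*b^2 + 6.4242*b + 6.2001)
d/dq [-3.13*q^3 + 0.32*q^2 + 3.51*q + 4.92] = -9.39*q^2 + 0.64*q + 3.51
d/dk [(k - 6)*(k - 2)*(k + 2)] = 3*k^2 - 12*k - 4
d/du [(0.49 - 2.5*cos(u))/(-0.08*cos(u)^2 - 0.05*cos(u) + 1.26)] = (0.2*cos(u)^2 - 0.0784*cos(u) + 3.1255)*sin(u)/(0.0064*cos(u)^4 + 0.008*cos(u)^3 - 0.1991*cos(u)^2 - 0.126*cos(u) + 1.5876)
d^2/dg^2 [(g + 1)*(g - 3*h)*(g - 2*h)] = 6*g - 10*h + 2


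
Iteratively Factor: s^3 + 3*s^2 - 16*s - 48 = (s + 4)*(s^2 - s - 12) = (s + 3)*(s + 4)*(s - 4)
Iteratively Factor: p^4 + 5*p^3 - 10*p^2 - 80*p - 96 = (p - 4)*(p^3 + 9*p^2 + 26*p + 24) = (p - 4)*(p + 2)*(p^2 + 7*p + 12) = (p - 4)*(p + 2)*(p + 4)*(p + 3)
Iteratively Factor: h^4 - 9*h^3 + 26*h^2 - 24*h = (h - 4)*(h^3 - 5*h^2 + 6*h) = (h - 4)*(h - 2)*(h^2 - 3*h) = (h - 4)*(h - 3)*(h - 2)*(h)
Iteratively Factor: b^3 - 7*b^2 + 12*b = (b - 4)*(b^2 - 3*b) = (b - 4)*(b - 3)*(b)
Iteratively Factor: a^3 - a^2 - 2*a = (a + 1)*(a^2 - 2*a) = (a - 2)*(a + 1)*(a)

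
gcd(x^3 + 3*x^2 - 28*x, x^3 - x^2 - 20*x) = x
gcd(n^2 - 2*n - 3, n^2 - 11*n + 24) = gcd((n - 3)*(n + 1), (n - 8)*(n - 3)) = n - 3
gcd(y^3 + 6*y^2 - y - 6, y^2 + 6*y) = y + 6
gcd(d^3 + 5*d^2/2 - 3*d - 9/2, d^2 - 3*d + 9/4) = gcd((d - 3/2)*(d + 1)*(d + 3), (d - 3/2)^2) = d - 3/2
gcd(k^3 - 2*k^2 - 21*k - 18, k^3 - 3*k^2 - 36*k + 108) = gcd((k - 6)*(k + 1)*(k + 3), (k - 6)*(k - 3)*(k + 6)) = k - 6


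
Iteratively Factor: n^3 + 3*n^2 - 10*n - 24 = (n + 2)*(n^2 + n - 12) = (n + 2)*(n + 4)*(n - 3)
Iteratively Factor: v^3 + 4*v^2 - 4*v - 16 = (v + 4)*(v^2 - 4) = (v + 2)*(v + 4)*(v - 2)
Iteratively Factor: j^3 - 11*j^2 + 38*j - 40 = (j - 4)*(j^2 - 7*j + 10) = (j - 4)*(j - 2)*(j - 5)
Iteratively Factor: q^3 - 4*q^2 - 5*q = (q - 5)*(q^2 + q) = (q - 5)*(q + 1)*(q)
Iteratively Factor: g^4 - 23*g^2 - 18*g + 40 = (g - 1)*(g^3 + g^2 - 22*g - 40) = (g - 5)*(g - 1)*(g^2 + 6*g + 8) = (g - 5)*(g - 1)*(g + 2)*(g + 4)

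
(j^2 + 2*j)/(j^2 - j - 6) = j/(j - 3)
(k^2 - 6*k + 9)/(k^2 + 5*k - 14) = (k^2 - 6*k + 9)/(k^2 + 5*k - 14)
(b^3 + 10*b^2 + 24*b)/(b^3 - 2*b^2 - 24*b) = (b + 6)/(b - 6)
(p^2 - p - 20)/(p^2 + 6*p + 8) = (p - 5)/(p + 2)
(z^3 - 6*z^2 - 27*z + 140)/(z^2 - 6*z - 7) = (z^2 + z - 20)/(z + 1)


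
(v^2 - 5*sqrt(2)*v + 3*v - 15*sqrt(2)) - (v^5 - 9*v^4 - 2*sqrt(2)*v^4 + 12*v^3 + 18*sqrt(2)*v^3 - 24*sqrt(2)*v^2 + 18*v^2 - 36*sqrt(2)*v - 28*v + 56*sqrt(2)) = -v^5 + 2*sqrt(2)*v^4 + 9*v^4 - 18*sqrt(2)*v^3 - 12*v^3 - 17*v^2 + 24*sqrt(2)*v^2 + 31*v + 31*sqrt(2)*v - 71*sqrt(2)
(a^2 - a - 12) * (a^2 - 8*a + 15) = a^4 - 9*a^3 + 11*a^2 + 81*a - 180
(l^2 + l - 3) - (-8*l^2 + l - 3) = 9*l^2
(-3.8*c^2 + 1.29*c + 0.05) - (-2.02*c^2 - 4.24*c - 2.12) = -1.78*c^2 + 5.53*c + 2.17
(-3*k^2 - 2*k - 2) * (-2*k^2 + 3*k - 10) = 6*k^4 - 5*k^3 + 28*k^2 + 14*k + 20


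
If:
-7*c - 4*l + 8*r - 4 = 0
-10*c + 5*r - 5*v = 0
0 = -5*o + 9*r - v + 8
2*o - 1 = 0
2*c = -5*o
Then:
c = -5/4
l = 7/16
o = 1/2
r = -3/8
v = 17/8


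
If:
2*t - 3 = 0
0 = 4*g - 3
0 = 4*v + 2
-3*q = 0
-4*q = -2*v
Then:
No Solution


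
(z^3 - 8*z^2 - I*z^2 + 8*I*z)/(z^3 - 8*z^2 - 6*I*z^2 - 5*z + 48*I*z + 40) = z/(z - 5*I)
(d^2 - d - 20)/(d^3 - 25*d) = (d + 4)/(d*(d + 5))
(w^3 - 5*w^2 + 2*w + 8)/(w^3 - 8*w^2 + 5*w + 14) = (w - 4)/(w - 7)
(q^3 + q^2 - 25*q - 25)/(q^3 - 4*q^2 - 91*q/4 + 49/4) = 4*(q^3 + q^2 - 25*q - 25)/(4*q^3 - 16*q^2 - 91*q + 49)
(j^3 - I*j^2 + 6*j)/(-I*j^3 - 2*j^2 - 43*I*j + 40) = j*(-j^2 + I*j - 6)/(I*j^3 + 2*j^2 + 43*I*j - 40)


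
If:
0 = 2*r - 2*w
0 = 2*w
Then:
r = 0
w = 0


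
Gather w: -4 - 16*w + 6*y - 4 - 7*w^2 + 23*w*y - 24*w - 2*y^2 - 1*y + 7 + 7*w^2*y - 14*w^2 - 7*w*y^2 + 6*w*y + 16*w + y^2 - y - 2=w^2*(7*y - 21) + w*(-7*y^2 + 29*y - 24) - y^2 + 4*y - 3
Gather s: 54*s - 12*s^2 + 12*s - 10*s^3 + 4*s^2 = -10*s^3 - 8*s^2 + 66*s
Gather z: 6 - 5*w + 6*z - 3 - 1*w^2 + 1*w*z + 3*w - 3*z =-w^2 - 2*w + z*(w + 3) + 3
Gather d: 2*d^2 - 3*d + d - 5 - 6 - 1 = 2*d^2 - 2*d - 12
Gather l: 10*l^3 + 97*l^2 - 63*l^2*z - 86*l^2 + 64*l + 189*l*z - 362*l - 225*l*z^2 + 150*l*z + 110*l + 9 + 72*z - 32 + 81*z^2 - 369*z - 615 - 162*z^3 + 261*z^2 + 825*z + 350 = 10*l^3 + l^2*(11 - 63*z) + l*(-225*z^2 + 339*z - 188) - 162*z^3 + 342*z^2 + 528*z - 288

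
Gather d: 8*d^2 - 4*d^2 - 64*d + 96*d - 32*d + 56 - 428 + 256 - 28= 4*d^2 - 144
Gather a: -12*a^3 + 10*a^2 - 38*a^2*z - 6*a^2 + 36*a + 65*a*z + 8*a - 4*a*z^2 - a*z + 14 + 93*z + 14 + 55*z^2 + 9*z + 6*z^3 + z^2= -12*a^3 + a^2*(4 - 38*z) + a*(-4*z^2 + 64*z + 44) + 6*z^3 + 56*z^2 + 102*z + 28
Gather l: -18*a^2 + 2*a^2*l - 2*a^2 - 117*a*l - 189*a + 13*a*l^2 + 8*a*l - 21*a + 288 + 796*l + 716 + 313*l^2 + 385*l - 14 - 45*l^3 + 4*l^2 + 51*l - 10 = -20*a^2 - 210*a - 45*l^3 + l^2*(13*a + 317) + l*(2*a^2 - 109*a + 1232) + 980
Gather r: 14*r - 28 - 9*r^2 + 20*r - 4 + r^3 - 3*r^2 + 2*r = r^3 - 12*r^2 + 36*r - 32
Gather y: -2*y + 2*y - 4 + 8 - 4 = 0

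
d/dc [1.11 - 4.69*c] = -4.69000000000000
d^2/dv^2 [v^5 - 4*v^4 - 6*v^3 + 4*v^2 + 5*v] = 20*v^3 - 48*v^2 - 36*v + 8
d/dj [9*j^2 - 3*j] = 18*j - 3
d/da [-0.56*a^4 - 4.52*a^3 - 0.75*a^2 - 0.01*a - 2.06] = -2.24*a^3 - 13.56*a^2 - 1.5*a - 0.01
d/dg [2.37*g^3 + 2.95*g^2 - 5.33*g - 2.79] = 7.11*g^2 + 5.9*g - 5.33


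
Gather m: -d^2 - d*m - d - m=-d^2 - d + m*(-d - 1)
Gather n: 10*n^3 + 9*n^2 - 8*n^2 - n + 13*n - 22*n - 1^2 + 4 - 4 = 10*n^3 + n^2 - 10*n - 1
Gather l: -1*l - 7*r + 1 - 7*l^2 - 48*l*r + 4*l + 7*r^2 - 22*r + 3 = -7*l^2 + l*(3 - 48*r) + 7*r^2 - 29*r + 4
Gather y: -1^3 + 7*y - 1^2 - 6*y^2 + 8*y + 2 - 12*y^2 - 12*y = -18*y^2 + 3*y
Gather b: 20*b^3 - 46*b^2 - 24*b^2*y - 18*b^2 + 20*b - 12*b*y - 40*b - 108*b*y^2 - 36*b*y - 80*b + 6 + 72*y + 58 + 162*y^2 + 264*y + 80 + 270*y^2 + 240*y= 20*b^3 + b^2*(-24*y - 64) + b*(-108*y^2 - 48*y - 100) + 432*y^2 + 576*y + 144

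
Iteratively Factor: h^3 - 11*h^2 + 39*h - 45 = (h - 3)*(h^2 - 8*h + 15) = (h - 5)*(h - 3)*(h - 3)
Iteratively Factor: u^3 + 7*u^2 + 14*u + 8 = (u + 2)*(u^2 + 5*u + 4) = (u + 1)*(u + 2)*(u + 4)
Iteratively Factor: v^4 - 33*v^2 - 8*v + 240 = (v - 3)*(v^3 + 3*v^2 - 24*v - 80) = (v - 3)*(v + 4)*(v^2 - v - 20) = (v - 3)*(v + 4)^2*(v - 5)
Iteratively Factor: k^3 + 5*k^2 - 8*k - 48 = (k + 4)*(k^2 + k - 12) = (k - 3)*(k + 4)*(k + 4)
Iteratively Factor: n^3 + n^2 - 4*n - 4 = (n + 1)*(n^2 - 4) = (n - 2)*(n + 1)*(n + 2)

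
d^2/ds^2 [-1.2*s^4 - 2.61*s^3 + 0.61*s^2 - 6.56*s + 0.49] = -14.4*s^2 - 15.66*s + 1.22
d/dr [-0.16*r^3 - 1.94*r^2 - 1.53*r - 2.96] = -0.48*r^2 - 3.88*r - 1.53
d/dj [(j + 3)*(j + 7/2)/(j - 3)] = (j^2 - 6*j - 30)/(j^2 - 6*j + 9)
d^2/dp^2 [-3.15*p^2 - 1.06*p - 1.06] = -6.30000000000000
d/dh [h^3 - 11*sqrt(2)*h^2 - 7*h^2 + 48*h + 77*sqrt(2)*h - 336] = 3*h^2 - 22*sqrt(2)*h - 14*h + 48 + 77*sqrt(2)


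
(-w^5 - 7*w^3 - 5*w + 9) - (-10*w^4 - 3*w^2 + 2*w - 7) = -w^5 + 10*w^4 - 7*w^3 + 3*w^2 - 7*w + 16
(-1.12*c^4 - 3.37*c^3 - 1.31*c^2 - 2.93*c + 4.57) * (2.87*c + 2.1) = -3.2144*c^5 - 12.0239*c^4 - 10.8367*c^3 - 11.1601*c^2 + 6.9629*c + 9.597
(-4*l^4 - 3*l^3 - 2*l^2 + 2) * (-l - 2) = 4*l^5 + 11*l^4 + 8*l^3 + 4*l^2 - 2*l - 4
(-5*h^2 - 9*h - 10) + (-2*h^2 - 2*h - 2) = -7*h^2 - 11*h - 12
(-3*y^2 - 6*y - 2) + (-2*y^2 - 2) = -5*y^2 - 6*y - 4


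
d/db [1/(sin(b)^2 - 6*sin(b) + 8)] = 2*(3 - sin(b))*cos(b)/(sin(b)^2 - 6*sin(b) + 8)^2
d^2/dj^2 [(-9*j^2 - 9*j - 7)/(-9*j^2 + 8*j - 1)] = 2*(1377*j^3 + 1458*j^2 - 1755*j + 466)/(729*j^6 - 1944*j^5 + 1971*j^4 - 944*j^3 + 219*j^2 - 24*j + 1)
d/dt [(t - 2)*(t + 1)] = 2*t - 1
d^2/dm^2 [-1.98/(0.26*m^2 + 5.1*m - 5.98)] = (0.267696*m^2 + 5.25096*m - 1.98*(0.52*m + 5.1)*(1.04*m + 10.2) - 6.157008)/(0.26*m^2 + 5.1*m - 5.98)^3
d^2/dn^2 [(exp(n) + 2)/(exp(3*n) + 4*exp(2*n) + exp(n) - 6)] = (4*exp(3*n) + 6*exp(2*n) + 16*exp(n) + 6)*exp(n)/(exp(6*n) + 6*exp(5*n) + 3*exp(4*n) - 28*exp(3*n) - 9*exp(2*n) + 54*exp(n) - 27)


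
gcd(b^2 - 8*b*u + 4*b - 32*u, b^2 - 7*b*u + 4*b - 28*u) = b + 4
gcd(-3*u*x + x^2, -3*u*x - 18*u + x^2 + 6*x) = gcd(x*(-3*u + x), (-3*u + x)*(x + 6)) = -3*u + x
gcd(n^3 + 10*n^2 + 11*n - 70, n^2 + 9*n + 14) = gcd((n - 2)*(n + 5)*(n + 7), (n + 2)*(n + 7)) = n + 7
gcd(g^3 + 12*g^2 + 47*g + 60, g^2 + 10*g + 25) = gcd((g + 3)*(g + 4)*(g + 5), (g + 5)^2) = g + 5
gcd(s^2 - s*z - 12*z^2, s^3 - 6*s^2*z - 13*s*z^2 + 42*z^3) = s + 3*z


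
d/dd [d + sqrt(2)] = 1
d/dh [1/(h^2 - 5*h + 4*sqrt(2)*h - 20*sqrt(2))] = (-2*h - 4*sqrt(2) + 5)/(h^2 - 5*h + 4*sqrt(2)*h - 20*sqrt(2))^2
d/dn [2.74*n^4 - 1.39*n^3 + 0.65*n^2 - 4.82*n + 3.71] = 10.96*n^3 - 4.17*n^2 + 1.3*n - 4.82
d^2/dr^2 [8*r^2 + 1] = 16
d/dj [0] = 0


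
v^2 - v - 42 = (v - 7)*(v + 6)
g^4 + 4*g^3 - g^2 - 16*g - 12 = (g - 2)*(g + 1)*(g + 2)*(g + 3)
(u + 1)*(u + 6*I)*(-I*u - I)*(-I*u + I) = -u^4 - u^3 - 6*I*u^3 + u^2 - 6*I*u^2 + u + 6*I*u + 6*I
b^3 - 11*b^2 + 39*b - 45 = (b - 5)*(b - 3)^2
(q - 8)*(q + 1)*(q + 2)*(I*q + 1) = I*q^4 + q^3 - 5*I*q^3 - 5*q^2 - 22*I*q^2 - 22*q - 16*I*q - 16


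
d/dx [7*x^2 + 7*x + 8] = 14*x + 7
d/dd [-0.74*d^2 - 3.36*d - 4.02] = -1.48*d - 3.36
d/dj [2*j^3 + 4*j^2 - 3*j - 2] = 6*j^2 + 8*j - 3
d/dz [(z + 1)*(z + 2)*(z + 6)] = 3*z^2 + 18*z + 20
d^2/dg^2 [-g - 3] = 0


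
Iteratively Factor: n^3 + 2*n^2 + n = (n)*(n^2 + 2*n + 1) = n*(n + 1)*(n + 1)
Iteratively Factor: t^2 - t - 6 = (t - 3)*(t + 2)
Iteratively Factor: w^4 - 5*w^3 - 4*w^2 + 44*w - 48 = (w - 2)*(w^3 - 3*w^2 - 10*w + 24) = (w - 4)*(w - 2)*(w^2 + w - 6) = (w - 4)*(w - 2)^2*(w + 3)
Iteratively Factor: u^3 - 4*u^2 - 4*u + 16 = (u - 4)*(u^2 - 4) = (u - 4)*(u + 2)*(u - 2)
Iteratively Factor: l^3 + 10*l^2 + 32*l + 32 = (l + 2)*(l^2 + 8*l + 16) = (l + 2)*(l + 4)*(l + 4)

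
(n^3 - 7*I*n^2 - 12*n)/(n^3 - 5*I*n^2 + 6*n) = (n^2 - 7*I*n - 12)/(n^2 - 5*I*n + 6)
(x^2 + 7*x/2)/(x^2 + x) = (x + 7/2)/(x + 1)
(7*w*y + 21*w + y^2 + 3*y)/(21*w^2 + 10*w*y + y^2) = (y + 3)/(3*w + y)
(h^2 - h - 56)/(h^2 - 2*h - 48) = (h + 7)/(h + 6)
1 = 1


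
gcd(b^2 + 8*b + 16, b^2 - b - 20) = b + 4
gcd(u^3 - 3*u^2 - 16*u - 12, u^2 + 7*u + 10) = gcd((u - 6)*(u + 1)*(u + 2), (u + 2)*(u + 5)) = u + 2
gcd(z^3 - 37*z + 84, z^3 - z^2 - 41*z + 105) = z^2 + 4*z - 21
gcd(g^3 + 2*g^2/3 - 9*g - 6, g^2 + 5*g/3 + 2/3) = g + 2/3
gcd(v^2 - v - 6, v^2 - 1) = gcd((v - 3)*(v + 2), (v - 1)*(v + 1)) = 1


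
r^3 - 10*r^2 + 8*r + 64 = (r - 8)*(r - 4)*(r + 2)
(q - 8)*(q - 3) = q^2 - 11*q + 24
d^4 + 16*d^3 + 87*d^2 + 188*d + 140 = (d + 2)^2*(d + 5)*(d + 7)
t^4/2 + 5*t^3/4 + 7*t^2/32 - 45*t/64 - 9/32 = (t/2 + 1)*(t - 3/4)*(t + 1/2)*(t + 3/4)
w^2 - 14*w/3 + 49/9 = (w - 7/3)^2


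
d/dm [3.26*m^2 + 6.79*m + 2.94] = 6.52*m + 6.79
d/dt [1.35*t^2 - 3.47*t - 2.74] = 2.7*t - 3.47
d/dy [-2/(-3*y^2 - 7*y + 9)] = 2*(-6*y - 7)/(3*y^2 + 7*y - 9)^2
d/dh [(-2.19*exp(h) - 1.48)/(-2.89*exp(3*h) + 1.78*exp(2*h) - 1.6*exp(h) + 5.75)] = (-12.6582*exp(3*h) - 8.9334*exp(2*h) + 5.2688*exp(h) - 14.9605)*exp(h)/(8.3521*exp(6*h) - 10.2884*exp(5*h) + 12.4164*exp(4*h) - 38.931*exp(3*h) + 23.03*exp(2*h) - 18.4*exp(h) + 33.0625)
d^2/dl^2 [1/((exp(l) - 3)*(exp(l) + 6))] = (4*exp(3*l) + 9*exp(2*l) + 81*exp(l) + 54)*exp(l)/(exp(6*l) + 9*exp(5*l) - 27*exp(4*l) - 297*exp(3*l) + 486*exp(2*l) + 2916*exp(l) - 5832)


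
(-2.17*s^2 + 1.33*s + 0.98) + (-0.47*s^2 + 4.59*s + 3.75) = -2.64*s^2 + 5.92*s + 4.73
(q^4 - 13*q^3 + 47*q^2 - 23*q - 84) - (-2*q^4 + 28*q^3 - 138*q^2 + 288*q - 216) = 3*q^4 - 41*q^3 + 185*q^2 - 311*q + 132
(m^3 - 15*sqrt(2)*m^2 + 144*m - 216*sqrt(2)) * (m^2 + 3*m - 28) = m^5 - 15*sqrt(2)*m^4 + 3*m^4 - 45*sqrt(2)*m^3 + 116*m^3 + 204*sqrt(2)*m^2 + 432*m^2 - 4032*m - 648*sqrt(2)*m + 6048*sqrt(2)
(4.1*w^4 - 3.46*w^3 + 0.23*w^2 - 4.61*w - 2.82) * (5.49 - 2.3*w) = -9.43*w^5 + 30.467*w^4 - 19.5244*w^3 + 11.8657*w^2 - 18.8229*w - 15.4818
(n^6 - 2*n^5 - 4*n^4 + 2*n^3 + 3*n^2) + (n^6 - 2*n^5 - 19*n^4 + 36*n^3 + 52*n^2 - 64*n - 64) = 2*n^6 - 4*n^5 - 23*n^4 + 38*n^3 + 55*n^2 - 64*n - 64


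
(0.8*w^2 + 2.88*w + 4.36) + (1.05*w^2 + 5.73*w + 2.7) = 1.85*w^2 + 8.61*w + 7.06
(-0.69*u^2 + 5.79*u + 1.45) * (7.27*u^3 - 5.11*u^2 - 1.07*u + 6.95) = -5.0163*u^5 + 45.6192*u^4 - 18.3071*u^3 - 18.4003*u^2 + 38.689*u + 10.0775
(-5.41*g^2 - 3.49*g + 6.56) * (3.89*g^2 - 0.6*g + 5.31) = -21.0449*g^4 - 10.3301*g^3 - 1.1147*g^2 - 22.4679*g + 34.8336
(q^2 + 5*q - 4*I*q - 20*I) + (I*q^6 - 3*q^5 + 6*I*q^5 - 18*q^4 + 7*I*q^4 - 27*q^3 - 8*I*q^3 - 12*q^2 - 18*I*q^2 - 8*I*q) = I*q^6 - 3*q^5 + 6*I*q^5 - 18*q^4 + 7*I*q^4 - 27*q^3 - 8*I*q^3 - 11*q^2 - 18*I*q^2 + 5*q - 12*I*q - 20*I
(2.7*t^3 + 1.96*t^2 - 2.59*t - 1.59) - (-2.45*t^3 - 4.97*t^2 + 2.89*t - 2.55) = 5.15*t^3 + 6.93*t^2 - 5.48*t + 0.96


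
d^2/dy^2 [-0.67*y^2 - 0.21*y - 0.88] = -1.34000000000000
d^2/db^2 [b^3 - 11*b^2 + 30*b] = 6*b - 22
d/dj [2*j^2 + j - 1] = 4*j + 1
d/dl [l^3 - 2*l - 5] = 3*l^2 - 2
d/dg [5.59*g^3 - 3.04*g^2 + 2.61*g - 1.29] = 16.77*g^2 - 6.08*g + 2.61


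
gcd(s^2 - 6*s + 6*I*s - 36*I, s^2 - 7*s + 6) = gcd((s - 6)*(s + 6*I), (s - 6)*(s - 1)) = s - 6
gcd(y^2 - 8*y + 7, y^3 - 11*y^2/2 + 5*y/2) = 1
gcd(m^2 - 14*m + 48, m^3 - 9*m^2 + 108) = m - 6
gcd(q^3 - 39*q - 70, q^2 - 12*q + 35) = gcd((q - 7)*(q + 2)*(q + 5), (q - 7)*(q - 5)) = q - 7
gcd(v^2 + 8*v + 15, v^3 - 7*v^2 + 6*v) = 1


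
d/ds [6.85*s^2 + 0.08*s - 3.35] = 13.7*s + 0.08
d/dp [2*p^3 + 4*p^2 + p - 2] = 6*p^2 + 8*p + 1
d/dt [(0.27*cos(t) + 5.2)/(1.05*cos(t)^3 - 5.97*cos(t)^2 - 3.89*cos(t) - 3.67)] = (0.567*cos(t)^3 + 14.7681*cos(t)^2 - 62.088*cos(t) - 19.2371)*sin(t)/(1.1025*cos(t)^6 - 12.537*cos(t)^5 + 27.4719*cos(t)^4 + 38.7396*cos(t)^3 + 58.9519*cos(t)^2 + 28.5526*cos(t) + 13.4689)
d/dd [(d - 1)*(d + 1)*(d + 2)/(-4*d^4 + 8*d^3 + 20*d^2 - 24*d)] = (d^2 + 2*d - 3)/(4*d^2*(d^2 - 6*d + 9))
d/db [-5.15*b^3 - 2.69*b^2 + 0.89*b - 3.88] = -15.45*b^2 - 5.38*b + 0.89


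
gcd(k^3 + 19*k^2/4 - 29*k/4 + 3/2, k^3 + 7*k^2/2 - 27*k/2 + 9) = k^2 + 5*k - 6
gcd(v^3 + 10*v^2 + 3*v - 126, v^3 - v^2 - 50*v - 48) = v + 6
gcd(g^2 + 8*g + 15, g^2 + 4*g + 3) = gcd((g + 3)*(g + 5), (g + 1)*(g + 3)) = g + 3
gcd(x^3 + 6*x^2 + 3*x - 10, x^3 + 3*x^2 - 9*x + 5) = x^2 + 4*x - 5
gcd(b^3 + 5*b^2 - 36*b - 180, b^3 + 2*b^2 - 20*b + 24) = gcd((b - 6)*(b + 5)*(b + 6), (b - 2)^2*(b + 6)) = b + 6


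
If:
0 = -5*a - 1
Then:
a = -1/5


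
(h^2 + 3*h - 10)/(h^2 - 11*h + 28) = (h^2 + 3*h - 10)/(h^2 - 11*h + 28)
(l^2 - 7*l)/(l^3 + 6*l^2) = (l - 7)/(l*(l + 6))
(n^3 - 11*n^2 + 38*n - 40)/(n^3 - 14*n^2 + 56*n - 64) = (n - 5)/(n - 8)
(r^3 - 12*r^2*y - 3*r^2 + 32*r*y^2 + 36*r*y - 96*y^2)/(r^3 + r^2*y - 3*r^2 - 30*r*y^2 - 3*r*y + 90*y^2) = (-r^2 + 12*r*y - 32*y^2)/(-r^2 - r*y + 30*y^2)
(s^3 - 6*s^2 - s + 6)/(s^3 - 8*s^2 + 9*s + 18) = (s - 1)/(s - 3)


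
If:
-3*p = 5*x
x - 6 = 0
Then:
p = -10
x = 6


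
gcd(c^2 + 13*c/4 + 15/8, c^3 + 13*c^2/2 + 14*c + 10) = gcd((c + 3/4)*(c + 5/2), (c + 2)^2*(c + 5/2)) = c + 5/2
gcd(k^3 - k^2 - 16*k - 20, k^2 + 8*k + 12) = k + 2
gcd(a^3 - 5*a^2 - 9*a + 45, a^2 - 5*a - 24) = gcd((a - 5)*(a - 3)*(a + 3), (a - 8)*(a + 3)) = a + 3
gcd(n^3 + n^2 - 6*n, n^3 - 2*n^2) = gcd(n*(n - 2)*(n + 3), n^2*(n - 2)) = n^2 - 2*n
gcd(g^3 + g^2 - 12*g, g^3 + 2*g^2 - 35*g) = g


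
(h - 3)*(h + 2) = h^2 - h - 6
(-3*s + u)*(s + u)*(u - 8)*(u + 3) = -3*s^2*u^2 + 15*s^2*u + 72*s^2 - 2*s*u^3 + 10*s*u^2 + 48*s*u + u^4 - 5*u^3 - 24*u^2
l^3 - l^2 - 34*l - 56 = (l - 7)*(l + 2)*(l + 4)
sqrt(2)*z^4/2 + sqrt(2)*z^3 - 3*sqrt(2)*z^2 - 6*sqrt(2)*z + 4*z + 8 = (z - sqrt(2))^2*(z + 2*sqrt(2))*(sqrt(2)*z/2 + sqrt(2))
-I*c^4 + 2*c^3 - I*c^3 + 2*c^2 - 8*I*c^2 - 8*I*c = c*(c - 2*I)*(c + 4*I)*(-I*c - I)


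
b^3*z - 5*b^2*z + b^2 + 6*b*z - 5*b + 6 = (b - 3)*(b - 2)*(b*z + 1)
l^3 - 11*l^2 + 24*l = l*(l - 8)*(l - 3)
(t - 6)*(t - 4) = t^2 - 10*t + 24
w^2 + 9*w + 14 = (w + 2)*(w + 7)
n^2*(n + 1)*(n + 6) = n^4 + 7*n^3 + 6*n^2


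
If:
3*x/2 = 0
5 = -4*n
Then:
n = -5/4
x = 0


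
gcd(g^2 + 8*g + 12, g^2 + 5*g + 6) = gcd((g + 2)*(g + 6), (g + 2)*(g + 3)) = g + 2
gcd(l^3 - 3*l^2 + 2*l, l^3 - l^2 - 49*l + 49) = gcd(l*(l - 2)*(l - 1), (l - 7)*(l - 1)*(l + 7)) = l - 1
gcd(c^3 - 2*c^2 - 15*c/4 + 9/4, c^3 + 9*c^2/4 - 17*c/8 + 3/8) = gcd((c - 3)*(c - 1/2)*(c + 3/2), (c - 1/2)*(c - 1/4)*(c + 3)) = c - 1/2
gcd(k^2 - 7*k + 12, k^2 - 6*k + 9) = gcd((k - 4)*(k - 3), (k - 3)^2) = k - 3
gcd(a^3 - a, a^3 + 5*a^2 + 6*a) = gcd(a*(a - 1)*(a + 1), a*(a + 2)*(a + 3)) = a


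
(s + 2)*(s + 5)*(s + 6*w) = s^3 + 6*s^2*w + 7*s^2 + 42*s*w + 10*s + 60*w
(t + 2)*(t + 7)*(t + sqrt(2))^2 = t^4 + 2*sqrt(2)*t^3 + 9*t^3 + 16*t^2 + 18*sqrt(2)*t^2 + 18*t + 28*sqrt(2)*t + 28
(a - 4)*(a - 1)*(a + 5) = a^3 - 21*a + 20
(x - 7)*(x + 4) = x^2 - 3*x - 28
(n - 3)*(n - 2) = n^2 - 5*n + 6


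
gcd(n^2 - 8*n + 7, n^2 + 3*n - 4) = n - 1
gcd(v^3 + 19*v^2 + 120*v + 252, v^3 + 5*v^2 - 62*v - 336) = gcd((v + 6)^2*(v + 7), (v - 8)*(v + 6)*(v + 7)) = v^2 + 13*v + 42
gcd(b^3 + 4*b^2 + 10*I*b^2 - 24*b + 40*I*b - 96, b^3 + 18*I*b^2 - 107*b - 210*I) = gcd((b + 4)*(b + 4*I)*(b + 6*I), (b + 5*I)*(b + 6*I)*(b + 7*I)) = b + 6*I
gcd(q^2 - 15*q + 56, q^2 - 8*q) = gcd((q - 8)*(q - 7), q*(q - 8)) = q - 8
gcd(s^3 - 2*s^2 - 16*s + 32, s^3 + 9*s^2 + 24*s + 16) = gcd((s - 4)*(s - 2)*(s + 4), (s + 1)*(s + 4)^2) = s + 4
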